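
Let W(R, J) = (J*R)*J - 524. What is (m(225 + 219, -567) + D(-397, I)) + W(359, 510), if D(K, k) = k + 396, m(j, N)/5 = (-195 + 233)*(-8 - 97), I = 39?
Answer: 93355861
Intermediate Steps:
W(R, J) = -524 + R*J**2 (W(R, J) = R*J**2 - 524 = -524 + R*J**2)
m(j, N) = -19950 (m(j, N) = 5*((-195 + 233)*(-8 - 97)) = 5*(38*(-105)) = 5*(-3990) = -19950)
D(K, k) = 396 + k
(m(225 + 219, -567) + D(-397, I)) + W(359, 510) = (-19950 + (396 + 39)) + (-524 + 359*510**2) = (-19950 + 435) + (-524 + 359*260100) = -19515 + (-524 + 93375900) = -19515 + 93375376 = 93355861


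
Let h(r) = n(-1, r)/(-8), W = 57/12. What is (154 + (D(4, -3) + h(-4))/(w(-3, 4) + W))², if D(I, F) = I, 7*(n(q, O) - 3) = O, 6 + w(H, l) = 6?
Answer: 1695051241/70756 ≈ 23956.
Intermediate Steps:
w(H, l) = 0 (w(H, l) = -6 + 6 = 0)
n(q, O) = 3 + O/7
W = 19/4 (W = 57*(1/12) = 19/4 ≈ 4.7500)
h(r) = -3/8 - r/56 (h(r) = (3 + r/7)/(-8) = (3 + r/7)*(-⅛) = -3/8 - r/56)
(154 + (D(4, -3) + h(-4))/(w(-3, 4) + W))² = (154 + (4 + (-3/8 - 1/56*(-4)))/(0 + 19/4))² = (154 + (4 + (-3/8 + 1/14))/(19/4))² = (154 + (4 - 17/56)*(4/19))² = (154 + (207/56)*(4/19))² = (154 + 207/266)² = (41171/266)² = 1695051241/70756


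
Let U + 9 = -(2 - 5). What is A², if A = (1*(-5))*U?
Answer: 900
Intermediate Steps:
U = -6 (U = -9 - (2 - 5) = -9 - 1*(-3) = -9 + 3 = -6)
A = 30 (A = (1*(-5))*(-6) = -5*(-6) = 30)
A² = 30² = 900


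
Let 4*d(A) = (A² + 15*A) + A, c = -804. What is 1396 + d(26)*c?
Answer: -218096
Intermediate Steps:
d(A) = 4*A + A²/4 (d(A) = ((A² + 15*A) + A)/4 = (A² + 16*A)/4 = 4*A + A²/4)
1396 + d(26)*c = 1396 + ((¼)*26*(16 + 26))*(-804) = 1396 + ((¼)*26*42)*(-804) = 1396 + 273*(-804) = 1396 - 219492 = -218096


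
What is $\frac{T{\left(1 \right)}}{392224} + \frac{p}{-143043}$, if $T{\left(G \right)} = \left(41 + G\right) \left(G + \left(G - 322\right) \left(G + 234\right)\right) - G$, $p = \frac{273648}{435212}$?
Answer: $- \frac{16436260909308143}{2034793725684832} \approx -8.0776$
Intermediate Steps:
$p = \frac{68412}{108803}$ ($p = 273648 \cdot \frac{1}{435212} = \frac{68412}{108803} \approx 0.62877$)
$T{\left(G \right)} = - G + \left(41 + G\right) \left(G + \left(-322 + G\right) \left(234 + G\right)\right)$ ($T{\left(G \right)} = \left(41 + G\right) \left(G + \left(-322 + G\right) \left(234 + G\right)\right) - G = - G + \left(41 + G\right) \left(G + \left(-322 + G\right) \left(234 + G\right)\right)$)
$\frac{T{\left(1 \right)}}{392224} + \frac{p}{-143043} = \frac{-3089268 + 1^{3} - 78916 - 46 \cdot 1^{2}}{392224} + \frac{68412}{108803 \left(-143043\right)} = \left(-3089268 + 1 - 78916 - 46\right) \frac{1}{392224} + \frac{68412}{108803} \left(- \frac{1}{143043}\right) = \left(-3089268 + 1 - 78916 - 46\right) \frac{1}{392224} - \frac{22804}{5187835843} = \left(-3168229\right) \frac{1}{392224} - \frac{22804}{5187835843} = - \frac{3168229}{392224} - \frac{22804}{5187835843} = - \frac{16436260909308143}{2034793725684832}$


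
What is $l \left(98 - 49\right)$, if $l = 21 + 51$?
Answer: $3528$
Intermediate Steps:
$l = 72$
$l \left(98 - 49\right) = 72 \left(98 - 49\right) = 72 \cdot 49 = 3528$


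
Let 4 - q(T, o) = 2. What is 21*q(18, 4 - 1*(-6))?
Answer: 42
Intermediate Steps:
q(T, o) = 2 (q(T, o) = 4 - 1*2 = 4 - 2 = 2)
21*q(18, 4 - 1*(-6)) = 21*2 = 42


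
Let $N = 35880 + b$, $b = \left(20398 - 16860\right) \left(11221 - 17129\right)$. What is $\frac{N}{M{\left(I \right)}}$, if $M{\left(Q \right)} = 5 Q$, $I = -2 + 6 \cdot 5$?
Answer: $- \frac{5216656}{35} \approx -1.4905 \cdot 10^{5}$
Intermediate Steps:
$b = -20902504$ ($b = 3538 \left(-5908\right) = -20902504$)
$N = -20866624$ ($N = 35880 - 20902504 = -20866624$)
$I = 28$ ($I = -2 + 30 = 28$)
$\frac{N}{M{\left(I \right)}} = - \frac{20866624}{5 \cdot 28} = - \frac{20866624}{140} = \left(-20866624\right) \frac{1}{140} = - \frac{5216656}{35}$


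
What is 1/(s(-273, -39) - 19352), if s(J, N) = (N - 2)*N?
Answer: -1/17753 ≈ -5.6328e-5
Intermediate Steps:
s(J, N) = N*(-2 + N) (s(J, N) = (-2 + N)*N = N*(-2 + N))
1/(s(-273, -39) - 19352) = 1/(-39*(-2 - 39) - 19352) = 1/(-39*(-41) - 19352) = 1/(1599 - 19352) = 1/(-17753) = -1/17753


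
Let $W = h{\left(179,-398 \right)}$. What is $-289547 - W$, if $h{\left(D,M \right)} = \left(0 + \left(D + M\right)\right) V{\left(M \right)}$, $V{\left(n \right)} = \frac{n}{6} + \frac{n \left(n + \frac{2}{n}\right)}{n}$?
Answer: $- \frac{77856183}{199} \approx -3.9124 \cdot 10^{5}$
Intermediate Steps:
$V{\left(n \right)} = \frac{2}{n} + \frac{7 n}{6}$ ($V{\left(n \right)} = n \frac{1}{6} + \left(n + \frac{2}{n}\right) = \frac{n}{6} + \left(n + \frac{2}{n}\right) = \frac{2}{n} + \frac{7 n}{6}$)
$h{\left(D,M \right)} = \left(D + M\right) \left(\frac{2}{M} + \frac{7 M}{6}\right)$ ($h{\left(D,M \right)} = \left(0 + \left(D + M\right)\right) \left(\frac{2}{M} + \frac{7 M}{6}\right) = \left(D + M\right) \left(\frac{2}{M} + \frac{7 M}{6}\right)$)
$W = \frac{20236330}{199}$ ($W = \frac{\left(12 + 7 \left(-398\right)^{2}\right) \left(179 - 398\right)}{6 \left(-398\right)} = \frac{1}{6} \left(- \frac{1}{398}\right) \left(12 + 7 \cdot 158404\right) \left(-219\right) = \frac{1}{6} \left(- \frac{1}{398}\right) \left(12 + 1108828\right) \left(-219\right) = \frac{1}{6} \left(- \frac{1}{398}\right) 1108840 \left(-219\right) = \frac{20236330}{199} \approx 1.0169 \cdot 10^{5}$)
$-289547 - W = -289547 - \frac{20236330}{199} = - \frac{77856183}{199}$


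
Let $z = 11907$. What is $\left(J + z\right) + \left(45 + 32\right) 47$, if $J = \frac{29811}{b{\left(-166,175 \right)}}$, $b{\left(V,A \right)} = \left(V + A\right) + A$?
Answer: $\frac{2886595}{184} \approx 15688.0$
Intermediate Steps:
$b{\left(V,A \right)} = V + 2 A$ ($b{\left(V,A \right)} = \left(A + V\right) + A = V + 2 A$)
$J = \frac{29811}{184}$ ($J = \frac{29811}{-166 + 2 \cdot 175} = \frac{29811}{-166 + 350} = \frac{29811}{184} \approx 162.02$)
$\left(J + z\right) + \left(45 + 32\right) 47 = \left(\frac{29811}{184} + 11907\right) + \left(45 + 32\right) 47 = \frac{2220699}{184} + 77 \cdot 47 = \frac{2220699}{184} + 3619 = \frac{2886595}{184}$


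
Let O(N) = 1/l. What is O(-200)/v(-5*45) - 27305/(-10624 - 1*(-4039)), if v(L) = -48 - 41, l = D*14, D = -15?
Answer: 11340823/2734970 ≈ 4.1466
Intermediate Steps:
l = -210 (l = -15*14 = -210)
O(N) = -1/210 (O(N) = 1/(-210) = -1/210)
v(L) = -89
O(-200)/v(-5*45) - 27305/(-10624 - 1*(-4039)) = -1/210/(-89) - 27305/(-10624 - 1*(-4039)) = -1/210*(-1/89) - 27305/(-10624 + 4039) = 1/18690 - 27305/(-6585) = 1/18690 - 27305*(-1/6585) = 1/18690 + 5461/1317 = 11340823/2734970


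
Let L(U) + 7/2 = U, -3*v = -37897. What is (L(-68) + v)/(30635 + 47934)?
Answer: 75365/471414 ≈ 0.15987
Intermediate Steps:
v = 37897/3 (v = -⅓*(-37897) = 37897/3 ≈ 12632.)
L(U) = -7/2 + U
(L(-68) + v)/(30635 + 47934) = ((-7/2 - 68) + 37897/3)/(30635 + 47934) = (-143/2 + 37897/3)/78569 = (75365/6)*(1/78569) = 75365/471414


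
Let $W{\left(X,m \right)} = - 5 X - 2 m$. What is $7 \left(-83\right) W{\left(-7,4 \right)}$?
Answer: $-15687$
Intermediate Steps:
$7 \left(-83\right) W{\left(-7,4 \right)} = 7 \left(-83\right) \left(\left(-5\right) \left(-7\right) - 8\right) = - 581 \left(35 - 8\right) = \left(-581\right) 27 = -15687$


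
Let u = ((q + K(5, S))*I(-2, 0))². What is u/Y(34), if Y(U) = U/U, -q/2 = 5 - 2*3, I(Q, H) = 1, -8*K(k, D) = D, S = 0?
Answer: 4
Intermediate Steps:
K(k, D) = -D/8
q = 2 (q = -2*(5 - 2*3) = -2*(5 - 6) = -2*(-1) = 2)
Y(U) = 1
u = 4 (u = ((2 - ⅛*0)*1)² = ((2 + 0)*1)² = (2*1)² = 2² = 4)
u/Y(34) = 4/1 = 4*1 = 4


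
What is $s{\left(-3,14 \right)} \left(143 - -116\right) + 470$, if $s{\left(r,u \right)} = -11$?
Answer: $-2379$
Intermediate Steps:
$s{\left(-3,14 \right)} \left(143 - -116\right) + 470 = - 11 \left(143 - -116\right) + 470 = - 11 \left(143 + 116\right) + 470 = \left(-11\right) 259 + 470 = -2849 + 470 = -2379$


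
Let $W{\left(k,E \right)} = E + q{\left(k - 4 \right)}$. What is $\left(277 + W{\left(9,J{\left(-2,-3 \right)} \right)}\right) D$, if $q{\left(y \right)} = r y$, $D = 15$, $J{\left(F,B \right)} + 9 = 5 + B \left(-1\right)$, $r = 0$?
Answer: $4140$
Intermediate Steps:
$J{\left(F,B \right)} = -4 - B$ ($J{\left(F,B \right)} = -9 + \left(5 + B \left(-1\right)\right) = -9 - \left(-5 + B\right) = -4 - B$)
$q{\left(y \right)} = 0$ ($q{\left(y \right)} = 0 y = 0$)
$W{\left(k,E \right)} = E$ ($W{\left(k,E \right)} = E + 0 = E$)
$\left(277 + W{\left(9,J{\left(-2,-3 \right)} \right)}\right) D = \left(277 - 1\right) 15 = 276 \cdot 15 = 4140$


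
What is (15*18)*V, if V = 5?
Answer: 1350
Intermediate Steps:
(15*18)*V = (15*18)*5 = 270*5 = 1350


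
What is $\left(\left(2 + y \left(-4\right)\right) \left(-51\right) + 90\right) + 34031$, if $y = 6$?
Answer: $35243$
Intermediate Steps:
$\left(\left(2 + y \left(-4\right)\right) \left(-51\right) + 90\right) + 34031 = \left(\left(2 + 6 \left(-4\right)\right) \left(-51\right) + 90\right) + 34031 = \left(\left(2 - 24\right) \left(-51\right) + 90\right) + 34031 = \left(\left(-22\right) \left(-51\right) + 90\right) + 34031 = \left(1122 + 90\right) + 34031 = 1212 + 34031 = 35243$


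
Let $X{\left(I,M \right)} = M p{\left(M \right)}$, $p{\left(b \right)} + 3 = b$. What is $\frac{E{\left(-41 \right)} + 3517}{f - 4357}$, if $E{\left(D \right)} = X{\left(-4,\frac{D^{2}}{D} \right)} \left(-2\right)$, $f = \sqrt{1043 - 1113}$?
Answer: $\frac{396487}{18983519} + \frac{91 i \sqrt{70}}{18983519} \approx 0.020886 + 4.0106 \cdot 10^{-5} i$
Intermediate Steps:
$p{\left(b \right)} = -3 + b$
$f = i \sqrt{70}$ ($f = \sqrt{-70} = i \sqrt{70} \approx 8.3666 i$)
$X{\left(I,M \right)} = M \left(-3 + M\right)$
$E{\left(D \right)} = - 2 D \left(-3 + D\right)$ ($E{\left(D \right)} = \frac{D^{2}}{D} \left(-3 + \frac{D^{2}}{D}\right) \left(-2\right) = D \left(-3 + D\right) \left(-2\right) = - 2 D \left(-3 + D\right)$)
$\frac{E{\left(-41 \right)} + 3517}{f - 4357} = \frac{2 \left(-41\right) \left(3 - -41\right) + 3517}{i \sqrt{70} - 4357} = \frac{2 \left(-41\right) \left(3 + 41\right) + 3517}{-4357 + i \sqrt{70}} = \frac{2 \left(-41\right) 44 + 3517}{-4357 + i \sqrt{70}} = \frac{-3608 + 3517}{-4357 + i \sqrt{70}} = - \frac{91}{-4357 + i \sqrt{70}}$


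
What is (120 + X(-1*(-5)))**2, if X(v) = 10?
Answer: 16900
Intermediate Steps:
(120 + X(-1*(-5)))**2 = (120 + 10)**2 = 130**2 = 16900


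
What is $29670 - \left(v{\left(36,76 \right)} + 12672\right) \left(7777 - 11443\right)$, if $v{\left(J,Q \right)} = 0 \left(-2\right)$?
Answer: $46485222$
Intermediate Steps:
$v{\left(J,Q \right)} = 0$
$29670 - \left(v{\left(36,76 \right)} + 12672\right) \left(7777 - 11443\right) = 29670 - \left(0 + 12672\right) \left(7777 - 11443\right) = 29670 - 12672 \left(-3666\right) = 29670 - -46455552 = 29670 + 46455552 = 46485222$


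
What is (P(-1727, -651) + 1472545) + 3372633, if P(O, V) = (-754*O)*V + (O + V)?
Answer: -842862058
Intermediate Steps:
P(O, V) = O + V - 754*O*V (P(O, V) = -754*O*V + (O + V) = O + V - 754*O*V)
(P(-1727, -651) + 1472545) + 3372633 = ((-1727 - 651 - 754*(-1727)*(-651)) + 1472545) + 3372633 = ((-1727 - 651 - 847704858) + 1472545) + 3372633 = (-847707236 + 1472545) + 3372633 = -846234691 + 3372633 = -842862058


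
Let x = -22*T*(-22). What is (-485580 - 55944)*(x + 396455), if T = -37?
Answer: -204992285628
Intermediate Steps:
x = -17908 (x = -22*(-37)*(-22) = 814*(-22) = -17908)
(-485580 - 55944)*(x + 396455) = (-485580 - 55944)*(-17908 + 396455) = -541524*378547 = -204992285628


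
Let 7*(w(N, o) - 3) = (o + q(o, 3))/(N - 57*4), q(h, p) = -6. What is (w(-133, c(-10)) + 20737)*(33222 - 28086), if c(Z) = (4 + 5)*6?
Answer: 269177410752/2527 ≈ 1.0652e+8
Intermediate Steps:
c(Z) = 54 (c(Z) = 9*6 = 54)
w(N, o) = 3 + (-6 + o)/(7*(-228 + N)) (w(N, o) = 3 + ((o - 6)/(N - 57*4))/7 = 3 + ((-6 + o)/(N - 228))/7 = 3 + ((-6 + o)/(-228 + N))/7 = 3 + (-6 + o)/(7*(-228 + N)))
(w(-133, c(-10)) + 20737)*(33222 - 28086) = ((-4794 + 54 + 21*(-133))/(7*(-228 - 133)) + 20737)*(33222 - 28086) = ((⅐)*(-4794 + 54 - 2793)/(-361) + 20737)*5136 = ((⅐)*(-1/361)*(-7533) + 20737)*5136 = (7533/2527 + 20737)*5136 = (52409932/2527)*5136 = 269177410752/2527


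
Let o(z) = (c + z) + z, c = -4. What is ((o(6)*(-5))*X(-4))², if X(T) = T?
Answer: 25600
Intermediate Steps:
o(z) = -4 + 2*z (o(z) = (-4 + z) + z = -4 + 2*z)
((o(6)*(-5))*X(-4))² = (((-4 + 2*6)*(-5))*(-4))² = (((-4 + 12)*(-5))*(-4))² = ((8*(-5))*(-4))² = (-40*(-4))² = 160² = 25600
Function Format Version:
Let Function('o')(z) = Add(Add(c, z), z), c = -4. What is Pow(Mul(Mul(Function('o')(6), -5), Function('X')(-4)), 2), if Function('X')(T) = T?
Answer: 25600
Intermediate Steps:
Function('o')(z) = Add(-4, Mul(2, z)) (Function('o')(z) = Add(Add(-4, z), z) = Add(-4, Mul(2, z)))
Pow(Mul(Mul(Function('o')(6), -5), Function('X')(-4)), 2) = Pow(Mul(Mul(Add(-4, Mul(2, 6)), -5), -4), 2) = Pow(Mul(Mul(Add(-4, 12), -5), -4), 2) = Pow(Mul(Mul(8, -5), -4), 2) = Pow(Mul(-40, -4), 2) = Pow(160, 2) = 25600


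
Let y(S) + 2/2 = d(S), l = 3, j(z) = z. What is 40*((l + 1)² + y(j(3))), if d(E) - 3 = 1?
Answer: 760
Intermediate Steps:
d(E) = 4 (d(E) = 3 + 1 = 4)
y(S) = 3 (y(S) = -1 + 4 = 3)
40*((l + 1)² + y(j(3))) = 40*((3 + 1)² + 3) = 40*(4² + 3) = 40*(16 + 3) = 40*19 = 760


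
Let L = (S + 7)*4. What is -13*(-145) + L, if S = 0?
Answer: 1913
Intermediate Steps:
L = 28 (L = (0 + 7)*4 = 7*4 = 28)
-13*(-145) + L = -13*(-145) + 28 = 1885 + 28 = 1913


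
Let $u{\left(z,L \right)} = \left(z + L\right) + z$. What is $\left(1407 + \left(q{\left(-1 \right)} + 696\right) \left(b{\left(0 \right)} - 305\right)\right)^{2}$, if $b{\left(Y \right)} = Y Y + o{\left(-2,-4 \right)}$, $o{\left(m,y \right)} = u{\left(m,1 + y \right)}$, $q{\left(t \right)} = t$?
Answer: $46411377489$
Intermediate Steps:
$u{\left(z,L \right)} = L + 2 z$ ($u{\left(z,L \right)} = \left(L + z\right) + z = L + 2 z$)
$o{\left(m,y \right)} = 1 + y + 2 m$ ($o{\left(m,y \right)} = \left(1 + y\right) + 2 m = 1 + y + 2 m$)
$b{\left(Y \right)} = -7 + Y^{2}$ ($b{\left(Y \right)} = Y Y + \left(1 - 4 + 2 \left(-2\right)\right) = Y^{2} - 7 = -7 + Y^{2}$)
$\left(1407 + \left(q{\left(-1 \right)} + 696\right) \left(b{\left(0 \right)} - 305\right)\right)^{2} = \left(1407 + \left(-1 + 696\right) \left(\left(-7 + 0^{2}\right) - 305\right)\right)^{2} = \left(1407 + 695 \left(\left(-7 + 0\right) - 305\right)\right)^{2} = \left(1407 + 695 \left(-7 - 305\right)\right)^{2} = \left(1407 + 695 \left(-312\right)\right)^{2} = \left(1407 - 216840\right)^{2} = \left(-215433\right)^{2} = 46411377489$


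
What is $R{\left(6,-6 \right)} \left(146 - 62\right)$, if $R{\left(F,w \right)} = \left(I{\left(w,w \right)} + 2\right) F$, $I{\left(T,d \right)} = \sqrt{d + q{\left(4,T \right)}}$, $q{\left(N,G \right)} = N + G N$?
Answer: $1008 + 504 i \sqrt{26} \approx 1008.0 + 2569.9 i$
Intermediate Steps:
$I{\left(T,d \right)} = \sqrt{4 + d + 4 T}$ ($I{\left(T,d \right)} = \sqrt{d + 4 \left(1 + T\right)} = \sqrt{d + \left(4 + 4 T\right)} = \sqrt{4 + d + 4 T}$)
$R{\left(F,w \right)} = F \left(2 + \sqrt{4 + 5 w}\right)$ ($R{\left(F,w \right)} = \left(\sqrt{4 + w + 4 w} + 2\right) F = \left(\sqrt{4 + 5 w} + 2\right) F = \left(2 + \sqrt{4 + 5 w}\right) F = F \left(2 + \sqrt{4 + 5 w}\right)$)
$R{\left(6,-6 \right)} \left(146 - 62\right) = 6 \left(2 + \sqrt{4 + 5 \left(-6\right)}\right) \left(146 - 62\right) = 6 \left(2 + \sqrt{4 - 30}\right) 84 = 6 \left(2 + \sqrt{-26}\right) 84 = 6 \left(2 + i \sqrt{26}\right) 84 = \left(12 + 6 i \sqrt{26}\right) 84 = 1008 + 504 i \sqrt{26}$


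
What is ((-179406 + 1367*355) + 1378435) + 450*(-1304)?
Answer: 1097514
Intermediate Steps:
((-179406 + 1367*355) + 1378435) + 450*(-1304) = ((-179406 + 485285) + 1378435) - 586800 = (305879 + 1378435) - 586800 = 1684314 - 586800 = 1097514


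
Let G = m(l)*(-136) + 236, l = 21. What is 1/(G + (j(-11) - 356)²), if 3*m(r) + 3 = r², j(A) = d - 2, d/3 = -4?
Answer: 1/117280 ≈ 8.5266e-6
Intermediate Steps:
d = -12 (d = 3*(-4) = -12)
j(A) = -14 (j(A) = -12 - 2 = -14)
m(r) = -1 + r²/3
G = -19620 (G = (-1 + (⅓)*21²)*(-136) + 236 = (-1 + (⅓)*441)*(-136) + 236 = (-1 + 147)*(-136) + 236 = 146*(-136) + 236 = -19856 + 236 = -19620)
1/(G + (j(-11) - 356)²) = 1/(-19620 + (-14 - 356)²) = 1/(-19620 + (-370)²) = 1/(-19620 + 136900) = 1/117280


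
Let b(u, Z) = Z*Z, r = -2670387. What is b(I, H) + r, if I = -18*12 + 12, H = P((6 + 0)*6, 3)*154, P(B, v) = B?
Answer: 28065549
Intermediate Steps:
H = 5544 (H = ((6 + 0)*6)*154 = (6*6)*154 = 36*154 = 5544)
I = -204 (I = -216 + 12 = -204)
b(u, Z) = Z²
b(I, H) + r = 5544² - 2670387 = 30735936 - 2670387 = 28065549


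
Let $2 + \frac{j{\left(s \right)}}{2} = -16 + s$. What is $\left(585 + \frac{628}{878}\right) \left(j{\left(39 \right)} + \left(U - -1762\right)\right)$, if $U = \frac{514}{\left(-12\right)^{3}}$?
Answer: $\frac{400709576471}{379296} \approx 1.0565 \cdot 10^{6}$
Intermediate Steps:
$U = - \frac{257}{864}$ ($U = \frac{514}{-1728} = 514 \left(- \frac{1}{1728}\right) = - \frac{257}{864} \approx -0.29745$)
$j{\left(s \right)} = -36 + 2 s$ ($j{\left(s \right)} = -4 + 2 \left(-16 + s\right) = -4 + \left(-32 + 2 s\right) = -36 + 2 s$)
$\left(585 + \frac{628}{878}\right) \left(j{\left(39 \right)} + \left(U - -1762\right)\right) = \left(585 + \frac{628}{878}\right) \left(\left(-36 + 2 \cdot 39\right) - - \frac{1522111}{864}\right) = \left(585 + 628 \cdot \frac{1}{878}\right) \left(\left(-36 + 78\right) + \left(- \frac{257}{864} + 1762\right)\right) = \left(585 + \frac{314}{439}\right) \left(42 + \frac{1522111}{864}\right) = \frac{257129}{439} \cdot \frac{1558399}{864} = \frac{400709576471}{379296}$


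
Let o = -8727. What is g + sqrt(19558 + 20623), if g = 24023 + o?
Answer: 15296 + sqrt(40181) ≈ 15496.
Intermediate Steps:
g = 15296 (g = 24023 - 8727 = 15296)
g + sqrt(19558 + 20623) = 15296 + sqrt(19558 + 20623) = 15296 + sqrt(40181)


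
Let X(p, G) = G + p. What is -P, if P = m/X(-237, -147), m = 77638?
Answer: 38819/192 ≈ 202.18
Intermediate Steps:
P = -38819/192 (P = 77638/(-147 - 237) = 77638/(-384) = 77638*(-1/384) = -38819/192 ≈ -202.18)
-P = -1*(-38819/192) = 38819/192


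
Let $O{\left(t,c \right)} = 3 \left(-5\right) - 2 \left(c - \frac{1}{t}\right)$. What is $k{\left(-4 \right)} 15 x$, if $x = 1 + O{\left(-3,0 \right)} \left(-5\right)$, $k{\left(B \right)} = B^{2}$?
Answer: $19040$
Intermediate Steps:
$O{\left(t,c \right)} = -15 - 2 c + \frac{2}{t}$ ($O{\left(t,c \right)} = -15 - \left(- \frac{2}{t} + 2 c\right) = -15 - 2 c + \frac{2}{t}$)
$x = \frac{238}{3}$ ($x = 1 + \left(-15 - 0 + \frac{2}{-3}\right) \left(-5\right) = 1 + \left(-15 + 0 + 2 \left(- \frac{1}{3}\right)\right) \left(-5\right) = 1 + \left(-15 + 0 - \frac{2}{3}\right) \left(-5\right) = 1 - - \frac{235}{3} = 1 + \frac{235}{3} = \frac{238}{3} \approx 79.333$)
$k{\left(-4 \right)} 15 x = \left(-4\right)^{2} \cdot 15 \cdot \frac{238}{3} = 16 \cdot 15 \cdot \frac{238}{3} = 240 \cdot \frac{238}{3} = 19040$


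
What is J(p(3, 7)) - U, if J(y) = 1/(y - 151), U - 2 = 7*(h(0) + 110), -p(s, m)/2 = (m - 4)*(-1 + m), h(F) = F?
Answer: -144365/187 ≈ -772.00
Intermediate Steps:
p(s, m) = -2*(-1 + m)*(-4 + m) (p(s, m) = -2*(m - 4)*(-1 + m) = -2*(-4 + m)*(-1 + m) = -2*(-1 + m)*(-4 + m))
U = 772 (U = 2 + 7*(0 + 110) = 2 + 7*110 = 2 + 770 = 772)
J(y) = 1/(-151 + y)
J(p(3, 7)) - U = 1/(-151 + (-8 - 2*7² + 10*7)) - 1*772 = 1/(-151 + (-8 - 2*49 + 70)) - 772 = 1/(-151 + (-8 - 98 + 70)) - 772 = 1/(-151 - 36) - 772 = 1/(-187) - 772 = -1/187 - 772 = -144365/187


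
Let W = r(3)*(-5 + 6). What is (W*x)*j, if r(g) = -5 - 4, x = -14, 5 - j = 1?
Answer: 504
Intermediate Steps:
j = 4 (j = 5 - 1*1 = 5 - 1 = 4)
r(g) = -9
W = -9 (W = -9*(-5 + 6) = -9*1 = -9)
(W*x)*j = -9*(-14)*4 = 126*4 = 504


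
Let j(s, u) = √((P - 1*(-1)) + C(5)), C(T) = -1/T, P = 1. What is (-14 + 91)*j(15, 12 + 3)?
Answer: 231*√5/5 ≈ 103.31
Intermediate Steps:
j(s, u) = 3*√5/5 (j(s, u) = √((1 - 1*(-1)) - 1/5) = √((1 + 1) - 1*⅕) = √(2 - ⅕) = √(9/5) = 3*√5/5)
(-14 + 91)*j(15, 12 + 3) = (-14 + 91)*(3*√5/5) = 77*(3*√5/5) = 231*√5/5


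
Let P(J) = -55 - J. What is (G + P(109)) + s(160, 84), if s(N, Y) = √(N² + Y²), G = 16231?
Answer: 16067 + 4*√2041 ≈ 16248.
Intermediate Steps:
(G + P(109)) + s(160, 84) = (16231 + (-55 - 1*109)) + √(160² + 84²) = (16231 + (-55 - 109)) + √(25600 + 7056) = (16231 - 164) + √32656 = 16067 + 4*√2041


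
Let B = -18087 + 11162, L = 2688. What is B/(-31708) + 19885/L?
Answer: 162281995/21307776 ≈ 7.6161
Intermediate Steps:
B = -6925
B/(-31708) + 19885/L = -6925/(-31708) + 19885/2688 = -6925*(-1/31708) + 19885*(1/2688) = 6925/31708 + 19885/2688 = 162281995/21307776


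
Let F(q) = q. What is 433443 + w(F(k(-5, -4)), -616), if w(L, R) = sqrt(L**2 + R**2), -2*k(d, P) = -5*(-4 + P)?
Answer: 433443 + 4*sqrt(23741) ≈ 4.3406e+5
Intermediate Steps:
k(d, P) = -10 + 5*P/2 (k(d, P) = -(-5)*(-4 + P)/2 = -(20 - 5*P)/2 = -10 + 5*P/2)
433443 + w(F(k(-5, -4)), -616) = 433443 + sqrt((-10 + (5/2)*(-4))**2 + (-616)**2) = 433443 + sqrt((-10 - 10)**2 + 379456) = 433443 + sqrt((-20)**2 + 379456) = 433443 + sqrt(400 + 379456) = 433443 + sqrt(379856) = 433443 + 4*sqrt(23741)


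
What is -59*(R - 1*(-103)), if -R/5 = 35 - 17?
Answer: -767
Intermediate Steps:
R = -90 (R = -5*(35 - 17) = -5*18 = -90)
-59*(R - 1*(-103)) = -59*(-90 - 1*(-103)) = -59*(-90 + 103) = -59*13 = -767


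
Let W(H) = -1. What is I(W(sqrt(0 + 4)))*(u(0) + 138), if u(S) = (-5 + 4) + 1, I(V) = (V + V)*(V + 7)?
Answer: -1656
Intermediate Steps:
I(V) = 2*V*(7 + V) (I(V) = (2*V)*(7 + V) = 2*V*(7 + V))
u(S) = 0 (u(S) = -1 + 1 = 0)
I(W(sqrt(0 + 4)))*(u(0) + 138) = (2*(-1)*(7 - 1))*(0 + 138) = (2*(-1)*6)*138 = -12*138 = -1656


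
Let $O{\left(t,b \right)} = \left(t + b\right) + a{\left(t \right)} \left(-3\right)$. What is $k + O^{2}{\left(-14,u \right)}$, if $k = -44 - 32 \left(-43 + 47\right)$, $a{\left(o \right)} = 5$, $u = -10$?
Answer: $1349$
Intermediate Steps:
$k = -172$ ($k = -44 - 128 = -172$)
$O{\left(t,b \right)} = -15 + b + t$ ($O{\left(t,b \right)} = \left(t + b\right) + 5 \left(-3\right) = \left(b + t\right) - 15 = -15 + b + t$)
$k + O^{2}{\left(-14,u \right)} = -172 + \left(-15 - 10 - 14\right)^{2} = -172 + \left(-39\right)^{2} = -172 + 1521 = 1349$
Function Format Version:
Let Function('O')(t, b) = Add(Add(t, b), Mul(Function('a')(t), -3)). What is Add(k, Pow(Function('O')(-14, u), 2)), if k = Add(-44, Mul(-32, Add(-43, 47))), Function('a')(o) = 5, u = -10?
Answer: 1349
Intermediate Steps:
k = -172 (k = Add(-44, Mul(-32, 4)) = Add(-44, -128) = -172)
Function('O')(t, b) = Add(-15, b, t) (Function('O')(t, b) = Add(Add(t, b), Mul(5, -3)) = Add(Add(b, t), -15) = Add(-15, b, t))
Add(k, Pow(Function('O')(-14, u), 2)) = Add(-172, Pow(Add(-15, -10, -14), 2)) = Add(-172, Pow(-39, 2)) = Add(-172, 1521) = 1349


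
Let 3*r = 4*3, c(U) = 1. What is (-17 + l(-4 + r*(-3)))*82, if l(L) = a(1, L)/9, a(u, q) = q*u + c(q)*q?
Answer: -15170/9 ≈ -1685.6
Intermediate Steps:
a(u, q) = q + q*u (a(u, q) = q*u + 1*q = q*u + q = q + q*u)
r = 4 (r = (4*3)/3 = (⅓)*12 = 4)
l(L) = 2*L/9 (l(L) = (L*(1 + 1))/9 = (L*2)*(⅑) = (2*L)*(⅑) = 2*L/9)
(-17 + l(-4 + r*(-3)))*82 = (-17 + 2*(-4 + 4*(-3))/9)*82 = (-17 + 2*(-4 - 12)/9)*82 = (-17 + (2/9)*(-16))*82 = (-17 - 32/9)*82 = -185/9*82 = -15170/9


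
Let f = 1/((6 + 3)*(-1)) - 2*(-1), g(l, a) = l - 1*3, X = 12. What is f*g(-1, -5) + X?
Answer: 40/9 ≈ 4.4444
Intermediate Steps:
g(l, a) = -3 + l (g(l, a) = l - 3 = -3 + l)
f = 17/9 (f = -1/9 + 2 = (⅑)*(-1) + 2 = -⅑ + 2 = 17/9 ≈ 1.8889)
f*g(-1, -5) + X = 17*(-3 - 1)/9 + 12 = (17/9)*(-4) + 12 = -68/9 + 12 = 40/9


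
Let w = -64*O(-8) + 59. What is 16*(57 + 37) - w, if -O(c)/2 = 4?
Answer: 933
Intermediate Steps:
O(c) = -8 (O(c) = -2*4 = -8)
w = 571 (w = -64*(-8) + 59 = 512 + 59 = 571)
16*(57 + 37) - w = 16*(57 + 37) - 1*571 = 16*94 - 571 = 1504 - 571 = 933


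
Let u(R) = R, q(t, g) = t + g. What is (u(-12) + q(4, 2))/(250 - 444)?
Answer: 3/97 ≈ 0.030928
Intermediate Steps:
q(t, g) = g + t
(u(-12) + q(4, 2))/(250 - 444) = (-12 + (2 + 4))/(250 - 444) = (-12 + 6)/(-194) = -6*(-1/194) = 3/97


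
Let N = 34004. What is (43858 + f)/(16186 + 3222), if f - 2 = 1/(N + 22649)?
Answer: 2484800581/1099521424 ≈ 2.2599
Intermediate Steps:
f = 113307/56653 (f = 2 + 1/(34004 + 22649) = 2 + 1/56653 = 113307/56653 ≈ 2.0000)
(43858 + f)/(16186 + 3222) = (43858 + 113307/56653)/(16186 + 3222) = (2484800581/56653)/19408 = (2484800581/56653)*(1/19408) = 2484800581/1099521424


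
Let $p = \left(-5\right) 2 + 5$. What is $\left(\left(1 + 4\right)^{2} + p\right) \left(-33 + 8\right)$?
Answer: $-500$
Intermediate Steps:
$p = -5$ ($p = -10 + 5 = -5$)
$\left(\left(1 + 4\right)^{2} + p\right) \left(-33 + 8\right) = \left(\left(1 + 4\right)^{2} - 5\right) \left(-33 + 8\right) = \left(5^{2} - 5\right) \left(-25\right) = \left(25 - 5\right) \left(-25\right) = 20 \left(-25\right) = -500$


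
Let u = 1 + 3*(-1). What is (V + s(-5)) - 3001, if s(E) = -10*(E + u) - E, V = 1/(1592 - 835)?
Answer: -2214981/757 ≈ -2926.0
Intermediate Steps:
V = 1/757 ≈ 0.0013210
u = -2 (u = 1 - 3 = -2)
s(E) = 20 - 11*E (s(E) = -10*(E - 2) - E = -10*(-2 + E) - E = (20 - 10*E) - E = 20 - 11*E)
(V + s(-5)) - 3001 = (1/757 + (20 - 11*(-5))) - 3001 = (1/757 + (20 + 55)) - 3001 = (1/757 + 75) - 3001 = 56776/757 - 3001 = -2214981/757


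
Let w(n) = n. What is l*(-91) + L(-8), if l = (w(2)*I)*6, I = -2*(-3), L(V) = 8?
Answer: -6544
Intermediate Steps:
I = 6
l = 72 (l = (2*6)*6 = 12*6 = 72)
l*(-91) + L(-8) = 72*(-91) + 8 = -6552 + 8 = -6544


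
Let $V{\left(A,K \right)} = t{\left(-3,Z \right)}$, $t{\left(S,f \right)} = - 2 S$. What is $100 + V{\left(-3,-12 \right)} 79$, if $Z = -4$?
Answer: $574$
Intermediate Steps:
$V{\left(A,K \right)} = 6$ ($V{\left(A,K \right)} = \left(-2\right) \left(-3\right) = 6$)
$100 + V{\left(-3,-12 \right)} 79 = 100 + 6 \cdot 79 = 100 + 474 = 574$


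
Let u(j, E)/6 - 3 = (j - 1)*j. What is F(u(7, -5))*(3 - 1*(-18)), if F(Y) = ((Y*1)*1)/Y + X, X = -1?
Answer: 0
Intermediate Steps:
u(j, E) = 18 + 6*j*(-1 + j) (u(j, E) = 18 + 6*((j - 1)*j) = 18 + 6*((-1 + j)*j) = 18 + 6*(j*(-1 + j)) = 18 + 6*j*(-1 + j))
F(Y) = 0 (F(Y) = ((Y*1)*1)/Y - 1 = (Y*1)/Y - 1 = Y/Y - 1 = 1 - 1 = 0)
F(u(7, -5))*(3 - 1*(-18)) = 0*(3 - 1*(-18)) = 0*(3 + 18) = 0*21 = 0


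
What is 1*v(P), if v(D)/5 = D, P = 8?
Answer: 40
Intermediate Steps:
v(D) = 5*D
1*v(P) = 1*(5*8) = 1*40 = 40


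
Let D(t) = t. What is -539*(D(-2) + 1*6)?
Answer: -2156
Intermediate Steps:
-539*(D(-2) + 1*6) = -539*(-2 + 1*6) = -539*(-2 + 6) = -539*4 = -1*2156 = -2156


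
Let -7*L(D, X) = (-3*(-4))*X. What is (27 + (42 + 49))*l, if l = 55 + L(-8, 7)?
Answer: 5074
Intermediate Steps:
L(D, X) = -12*X/7 (L(D, X) = -(-3*(-4))*X/7 = -12*X/7)
l = 43 (l = 55 - 12/7*7 = 55 - 12 = 43)
(27 + (42 + 49))*l = (27 + (42 + 49))*43 = (27 + 91)*43 = 118*43 = 5074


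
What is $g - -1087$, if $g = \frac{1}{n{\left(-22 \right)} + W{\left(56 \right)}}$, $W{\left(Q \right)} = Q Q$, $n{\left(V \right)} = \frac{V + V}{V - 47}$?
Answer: $\frac{235257305}{216428} \approx 1087.0$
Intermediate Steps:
$n{\left(V \right)} = \frac{2 V}{-47 + V}$
$W{\left(Q \right)} = Q^{2}$
$g = \frac{69}{216428}$ ($g = \frac{1}{2 \left(-22\right) \frac{1}{-47 - 22} + 56^{2}} = \frac{1}{2 \left(-22\right) \frac{1}{-69} + 3136} = \frac{1}{2 \left(-22\right) \left(- \frac{1}{69}\right) + 3136} = \frac{1}{\frac{44}{69} + 3136} = \frac{1}{\frac{216428}{69}} = \frac{69}{216428} \approx 0.00031881$)
$g - -1087 = \frac{69}{216428} - -1087 = \frac{69}{216428} + 1087 = \frac{235257305}{216428}$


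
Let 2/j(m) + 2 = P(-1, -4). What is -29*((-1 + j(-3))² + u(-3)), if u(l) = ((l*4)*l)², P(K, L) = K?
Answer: -338981/9 ≈ -37665.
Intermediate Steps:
j(m) = -⅔ (j(m) = 2/(-2 - 1) = 2/(-3) = 2*(-⅓) = -⅔)
u(l) = 16*l⁴ (u(l) = ((4*l)*l)² = (4*l²)² = 16*l⁴)
-29*((-1 + j(-3))² + u(-3)) = -29*((-1 - ⅔)² + 16*(-3)⁴) = -29*((-5/3)² + 16*81) = -29*(25/9 + 1296) = -29*11689/9 = -338981/9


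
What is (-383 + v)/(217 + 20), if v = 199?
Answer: -184/237 ≈ -0.77637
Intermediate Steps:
(-383 + v)/(217 + 20) = (-383 + 199)/(217 + 20) = -184/237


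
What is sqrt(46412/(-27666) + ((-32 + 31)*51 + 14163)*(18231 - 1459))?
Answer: sqrt(5032266851791322)/4611 ≈ 15385.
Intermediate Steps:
sqrt(46412/(-27666) + ((-32 + 31)*51 + 14163)*(18231 - 1459)) = sqrt(46412*(-1/27666) + (-1*51 + 14163)*16772) = sqrt(-23206/13833 + (-51 + 14163)*16772) = sqrt(-23206/13833 + 14112*16772) = sqrt(-23206/13833 + 236686464) = sqrt(3274083833306/13833) = sqrt(5032266851791322)/4611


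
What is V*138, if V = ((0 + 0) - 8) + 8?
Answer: 0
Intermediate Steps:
V = 0 (V = (0 - 8) + 8 = -8 + 8 = 0)
V*138 = 0*138 = 0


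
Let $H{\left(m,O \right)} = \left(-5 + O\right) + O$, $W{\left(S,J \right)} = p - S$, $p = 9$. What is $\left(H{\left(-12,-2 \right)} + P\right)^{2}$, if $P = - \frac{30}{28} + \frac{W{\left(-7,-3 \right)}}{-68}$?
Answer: $\frac{6017209}{56644} \approx 106.23$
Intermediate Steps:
$W{\left(S,J \right)} = 9 - S$
$P = - \frac{311}{238}$ ($P = - \frac{30}{28} + \frac{9 - -7}{-68} = \left(-30\right) \frac{1}{28} + \left(9 + 7\right) \left(- \frac{1}{68}\right) = - \frac{15}{14} + 16 \left(- \frac{1}{68}\right) = - \frac{15}{14} - \frac{4}{17} = - \frac{311}{238} \approx -1.3067$)
$H{\left(m,O \right)} = -5 + 2 O$
$\left(H{\left(-12,-2 \right)} + P\right)^{2} = \left(\left(-5 + 2 \left(-2\right)\right) - \frac{311}{238}\right)^{2} = \left(\left(-5 - 4\right) - \frac{311}{238}\right)^{2} = \left(-9 - \frac{311}{238}\right)^{2} = \left(- \frac{2453}{238}\right)^{2} = \frac{6017209}{56644}$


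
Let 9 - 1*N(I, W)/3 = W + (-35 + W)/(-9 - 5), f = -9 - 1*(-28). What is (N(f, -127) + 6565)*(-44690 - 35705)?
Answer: -557803480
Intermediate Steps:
f = 19 (f = -9 + 28 = 19)
N(I, W) = 39/2 - 39*W/14 (N(I, W) = 27 - 3*(W + (-35 + W)/(-9 - 5)) = 27 - 3*(W + (-35 + W)/(-14)) = 27 - 3*(W + (-35 + W)*(-1/14)) = 27 - 3*(W + (5/2 - W/14)) = 27 - 3*(5/2 + 13*W/14) = 27 + (-15/2 - 39*W/14) = 39/2 - 39*W/14)
(N(f, -127) + 6565)*(-44690 - 35705) = ((39/2 - 39/14*(-127)) + 6565)*(-44690 - 35705) = ((39/2 + 4953/14) + 6565)*(-80395) = (2613/7 + 6565)*(-80395) = (48568/7)*(-80395) = -557803480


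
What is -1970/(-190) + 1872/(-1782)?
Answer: 17527/1881 ≈ 9.3179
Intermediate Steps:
-1970/(-190) + 1872/(-1782) = -1970*(-1/190) + 1872*(-1/1782) = 197/19 - 104/99 = 17527/1881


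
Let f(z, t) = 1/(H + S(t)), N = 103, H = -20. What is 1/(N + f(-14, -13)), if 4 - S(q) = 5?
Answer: 21/2162 ≈ 0.0097132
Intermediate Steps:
S(q) = -1 (S(q) = 4 - 1*5 = 4 - 5 = -1)
f(z, t) = -1/21 (f(z, t) = 1/(-20 - 1) = 1/(-21) = -1/21)
1/(N + f(-14, -13)) = 1/(103 - 1/21) = 1/(2162/21) = 21/2162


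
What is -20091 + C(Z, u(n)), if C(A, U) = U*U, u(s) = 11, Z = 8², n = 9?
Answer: -19970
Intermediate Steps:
Z = 64
C(A, U) = U²
-20091 + C(Z, u(n)) = -20091 + 11² = -20091 + 121 = -19970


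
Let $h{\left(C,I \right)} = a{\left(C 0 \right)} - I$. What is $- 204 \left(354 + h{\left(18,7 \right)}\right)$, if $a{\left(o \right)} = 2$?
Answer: $-71196$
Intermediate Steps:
$h{\left(C,I \right)} = 2 - I$
$- 204 \left(354 + h{\left(18,7 \right)}\right) = - 204 \left(354 + \left(2 - 7\right)\right) = - 204 \left(354 - 5\right) = \left(-204\right) 349 = -71196$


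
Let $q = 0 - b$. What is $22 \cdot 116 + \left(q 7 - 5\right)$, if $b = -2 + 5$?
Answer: $2526$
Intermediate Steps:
$b = 3$
$q = -3$ ($q = 0 - 3 = -3$)
$22 \cdot 116 + \left(q 7 - 5\right) = 22 \cdot 116 - 26 = 2552 - 26 = 2526$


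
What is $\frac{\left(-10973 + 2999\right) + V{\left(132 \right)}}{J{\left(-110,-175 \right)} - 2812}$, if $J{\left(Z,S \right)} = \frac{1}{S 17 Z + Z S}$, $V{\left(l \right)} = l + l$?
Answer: $\frac{2671515000}{974357999} \approx 2.7418$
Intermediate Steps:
$V{\left(l \right)} = 2 l$
$J{\left(Z,S \right)} = \frac{1}{18 S Z}$ ($J{\left(Z,S \right)} = \frac{1}{17 S Z + S Z} = \frac{1}{18 S Z}$)
$\frac{\left(-10973 + 2999\right) + V{\left(132 \right)}}{J{\left(-110,-175 \right)} - 2812} = \frac{\left(-10973 + 2999\right) + 2 \cdot 132}{\frac{1}{18 \left(-175\right) \left(-110\right)} - 2812} = \frac{-7974 + 264}{\frac{1}{18} \left(- \frac{1}{175}\right) \left(- \frac{1}{110}\right) - 2812} = - \frac{7710}{\frac{1}{346500} - 2812} = - \frac{7710}{- \frac{974357999}{346500}} = \left(-7710\right) \left(- \frac{346500}{974357999}\right) = \frac{2671515000}{974357999}$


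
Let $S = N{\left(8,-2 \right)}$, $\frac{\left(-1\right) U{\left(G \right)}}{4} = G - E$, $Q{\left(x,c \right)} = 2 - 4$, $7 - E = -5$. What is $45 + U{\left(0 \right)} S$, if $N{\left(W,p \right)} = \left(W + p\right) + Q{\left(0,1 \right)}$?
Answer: $237$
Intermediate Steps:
$E = 12$ ($E = 7 - -5 = 7 + 5 = 12$)
$Q{\left(x,c \right)} = -2$
$N{\left(W,p \right)} = -2 + W + p$ ($N{\left(W,p \right)} = \left(W + p\right) - 2 = -2 + W + p$)
$U{\left(G \right)} = 48 - 4 G$ ($U{\left(G \right)} = - 4 \left(G - 12\right) = - 4 \left(-12 + G\right) = 48 - 4 G$)
$S = 4$ ($S = -2 + 8 - 2 = 4$)
$45 + U{\left(0 \right)} S = 45 + \left(48 - 0\right) 4 = 45 + \left(48 + 0\right) 4 = 45 + 48 \cdot 4 = 45 + 192 = 237$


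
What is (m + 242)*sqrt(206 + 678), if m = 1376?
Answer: 3236*sqrt(221) ≈ 48107.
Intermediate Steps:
(m + 242)*sqrt(206 + 678) = (1376 + 242)*sqrt(206 + 678) = 1618*sqrt(884) = 1618*(2*sqrt(221)) = 3236*sqrt(221)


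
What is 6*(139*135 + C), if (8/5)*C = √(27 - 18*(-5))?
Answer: 112590 + 45*√13/4 ≈ 1.1263e+5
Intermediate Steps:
C = 15*√13/8 (C = 5*√(27 - 18*(-5))/8 = 5*√(27 + 90)/8 = 5*√117/8 = 5*(3*√13)/8 = 15*√13/8 ≈ 6.7604)
6*(139*135 + C) = 6*(139*135 + 15*√13/8) = 6*(18765 + 15*√13/8) = 112590 + 45*√13/4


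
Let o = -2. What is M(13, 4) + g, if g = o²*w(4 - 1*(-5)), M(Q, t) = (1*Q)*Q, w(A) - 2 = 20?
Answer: 257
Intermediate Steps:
w(A) = 22 (w(A) = 2 + 20 = 22)
M(Q, t) = Q² (M(Q, t) = Q*Q = Q²)
g = 88 (g = (-2)²*22 = 4*22 = 88)
M(13, 4) + g = 13² + 88 = 169 + 88 = 257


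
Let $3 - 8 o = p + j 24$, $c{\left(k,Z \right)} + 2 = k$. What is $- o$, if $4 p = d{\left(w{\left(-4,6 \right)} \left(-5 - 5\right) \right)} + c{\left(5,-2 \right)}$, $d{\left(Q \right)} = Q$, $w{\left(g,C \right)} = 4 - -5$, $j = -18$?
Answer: $- \frac{1827}{32} \approx -57.094$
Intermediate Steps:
$c{\left(k,Z \right)} = -2 + k$
$w{\left(g,C \right)} = 9$ ($w{\left(g,C \right)} = 4 + 5 = 9$)
$p = - \frac{87}{4}$ ($p = \frac{9 \left(-5 - 5\right) + \left(-2 + 5\right)}{4} = \frac{9 \left(-10\right) + 3}{4} = \frac{-90 + 3}{4} = \frac{1}{4} \left(-87\right) = - \frac{87}{4} \approx -21.75$)
$o = \frac{1827}{32}$ ($o = \frac{3}{8} - \frac{- \frac{87}{4} - 432}{8} = \frac{3}{8} - - \frac{1815}{32} = \frac{3}{8} + \frac{1815}{32} = \frac{1827}{32} \approx 57.094$)
$- o = \left(-1\right) \frac{1827}{32} = - \frac{1827}{32}$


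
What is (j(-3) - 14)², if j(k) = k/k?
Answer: 169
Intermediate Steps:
j(k) = 1
(j(-3) - 14)² = (1 - 14)² = (-13)² = 169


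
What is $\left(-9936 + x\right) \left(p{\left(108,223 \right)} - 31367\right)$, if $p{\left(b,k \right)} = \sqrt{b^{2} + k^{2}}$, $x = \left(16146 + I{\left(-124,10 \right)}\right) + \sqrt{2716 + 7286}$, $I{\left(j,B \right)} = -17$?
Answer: $- \left(6193 + \sqrt{10002}\right) \left(31367 - 29 \sqrt{73}\right) \approx -1.9583 \cdot 10^{8}$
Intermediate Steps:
$x = 16129 + \sqrt{10002}$ ($x = \left(16146 - 17\right) + \sqrt{2716 + 7286} = 16129 + \sqrt{10002} \approx 16229.0$)
$\left(-9936 + x\right) \left(p{\left(108,223 \right)} - 31367\right) = \left(-9936 + \left(16129 + \sqrt{10002}\right)\right) \left(\sqrt{108^{2} + 223^{2}} - 31367\right) = \left(6193 + \sqrt{10002}\right) \left(\sqrt{11664 + 49729} - 31367\right) = \left(6193 + \sqrt{10002}\right) \left(\sqrt{61393} - 31367\right) = \left(6193 + \sqrt{10002}\right) \left(29 \sqrt{73} - 31367\right) = \left(6193 + \sqrt{10002}\right) \left(-31367 + 29 \sqrt{73}\right) = \left(-31367 + 29 \sqrt{73}\right) \left(6193 + \sqrt{10002}\right)$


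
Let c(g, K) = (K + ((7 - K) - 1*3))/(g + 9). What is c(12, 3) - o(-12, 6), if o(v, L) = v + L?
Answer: 130/21 ≈ 6.1905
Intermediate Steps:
o(v, L) = L + v
c(g, K) = 4/(9 + g) (c(g, K) = (K + ((7 - K) - 3))/(9 + g) = (K + (4 - K))/(9 + g) = 4/(9 + g))
c(12, 3) - o(-12, 6) = 4/(9 + 12) - (6 - 12) = 4/21 - 1*(-6) = 4*(1/21) + 6 = 4/21 + 6 = 130/21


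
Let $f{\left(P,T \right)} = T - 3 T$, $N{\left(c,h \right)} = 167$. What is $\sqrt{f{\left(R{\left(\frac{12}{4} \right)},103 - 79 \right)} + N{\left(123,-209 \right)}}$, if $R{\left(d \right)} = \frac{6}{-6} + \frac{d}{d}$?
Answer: $\sqrt{119} \approx 10.909$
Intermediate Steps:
$R{\left(d \right)} = 0$ ($R{\left(d \right)} = 6 \left(- \frac{1}{6}\right) + 1 = -1 + 1 = 0$)
$f{\left(P,T \right)} = - 2 T$
$\sqrt{f{\left(R{\left(\frac{12}{4} \right)},103 - 79 \right)} + N{\left(123,-209 \right)}} = \sqrt{- 2 \left(103 - 79\right) + 167} = \sqrt{\left(-2\right) 24 + 167} = \sqrt{-48 + 167} = \sqrt{119}$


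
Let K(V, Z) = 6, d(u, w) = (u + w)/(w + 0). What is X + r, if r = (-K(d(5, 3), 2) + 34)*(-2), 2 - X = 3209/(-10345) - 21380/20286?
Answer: -5523047153/104929335 ≈ -52.636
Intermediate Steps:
d(u, w) = (u + w)/w
X = 352995607/104929335 (X = 2 - (3209/(-10345) - 21380/20286) = 2 - (3209*(-1/10345) - 21380*1/20286) = 2 - (-3209/10345 - 10690/10143) = 2 - 1*(-143136937/104929335) = 2 + 143136937/104929335 = 352995607/104929335 ≈ 3.3641)
r = -56 (r = (-1*6 + 34)*(-2) = (-6 + 34)*(-2) = 28*(-2) = -56)
X + r = 352995607/104929335 - 56 = -5523047153/104929335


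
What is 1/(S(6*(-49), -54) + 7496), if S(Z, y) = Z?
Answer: 1/7202 ≈ 0.00013885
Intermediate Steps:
1/(S(6*(-49), -54) + 7496) = 1/(6*(-49) + 7496) = 1/(-294 + 7496) = 1/7202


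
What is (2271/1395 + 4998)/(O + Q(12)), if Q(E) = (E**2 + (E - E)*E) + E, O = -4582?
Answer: -2324827/2058090 ≈ -1.1296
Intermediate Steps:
Q(E) = E + E**2 (Q(E) = (E**2 + 0*E) + E = (E**2 + 0) + E = E**2 + E = E + E**2)
(2271/1395 + 4998)/(O + Q(12)) = (2271/1395 + 4998)/(-4582 + 12*(1 + 12)) = (2271*(1/1395) + 4998)/(-4582 + 12*13) = (757/465 + 4998)/(-4582 + 156) = (2324827/465)/(-4426) = (2324827/465)*(-1/4426) = -2324827/2058090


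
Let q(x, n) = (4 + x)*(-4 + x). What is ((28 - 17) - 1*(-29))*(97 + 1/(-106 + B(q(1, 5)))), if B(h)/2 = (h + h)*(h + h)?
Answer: 3286380/847 ≈ 3880.0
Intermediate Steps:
q(x, n) = (-4 + x)*(4 + x)
B(h) = 8*h² (B(h) = 2*((h + h)*(h + h)) = 2*((2*h)*(2*h)) = 2*(4*h²) = 8*h²)
((28 - 17) - 1*(-29))*(97 + 1/(-106 + B(q(1, 5)))) = ((28 - 17) - 1*(-29))*(97 + 1/(-106 + 8*(-16 + 1²)²)) = (11 + 29)*(97 + 1/(-106 + 8*(-16 + 1)²)) = 40*(97 + 1/(-106 + 8*(-15)²)) = 40*(97 + 1/(-106 + 8*225)) = 40*(97 + 1/(-106 + 1800)) = 40*(97 + 1/1694) = 40*(164319/1694) = 3286380/847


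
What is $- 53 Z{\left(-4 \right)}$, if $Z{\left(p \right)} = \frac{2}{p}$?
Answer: $\frac{53}{2} \approx 26.5$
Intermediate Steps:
$- 53 Z{\left(-4 \right)} = - 53 \frac{2}{-4} = - 53 \cdot 2 \left(- \frac{1}{4}\right) = \left(-53\right) \left(- \frac{1}{2}\right) = \frac{53}{2}$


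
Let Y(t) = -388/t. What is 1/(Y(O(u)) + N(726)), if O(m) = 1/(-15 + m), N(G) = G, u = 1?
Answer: 1/6158 ≈ 0.00016239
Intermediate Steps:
1/(Y(O(u)) + N(726)) = 1/(-388/(1/(-15 + 1)) + 726) = 1/(-388/(1/(-14)) + 726) = 1/(-388/(-1/14) + 726) = 1/(-388*(-14) + 726) = 1/(5432 + 726) = 1/6158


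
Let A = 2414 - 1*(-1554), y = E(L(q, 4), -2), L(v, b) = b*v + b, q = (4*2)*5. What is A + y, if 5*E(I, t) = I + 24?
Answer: 20028/5 ≈ 4005.6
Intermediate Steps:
q = 40 (q = 8*5 = 40)
L(v, b) = b + b*v
E(I, t) = 24/5 + I/5 (E(I, t) = (I + 24)/5 = (24 + I)/5 = 24/5 + I/5)
y = 188/5 (y = 24/5 + (4*(1 + 40))/5 = 24/5 + (4*41)/5 = 24/5 + (1/5)*164 = 24/5 + 164/5 = 188/5 ≈ 37.600)
A = 3968 (A = 2414 + 1554 = 3968)
A + y = 3968 + 188/5 = 20028/5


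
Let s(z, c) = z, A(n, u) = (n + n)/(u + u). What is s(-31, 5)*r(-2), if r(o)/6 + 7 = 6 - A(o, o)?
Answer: 372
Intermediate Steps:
A(n, u) = n/u (A(n, u) = (2*n)/((2*u)) = (2*n)*(1/(2*u)) = n/u)
r(o) = -12 (r(o) = -42 + 6*(6 - o/o) = -42 + 6*(6 - 1*1) = -42 + 6*(6 - 1) = -42 + 6*5 = -42 + 30 = -12)
s(-31, 5)*r(-2) = -31*(-12) = 372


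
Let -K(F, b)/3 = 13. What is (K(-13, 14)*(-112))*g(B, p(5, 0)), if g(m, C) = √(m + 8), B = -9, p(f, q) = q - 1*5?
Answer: 4368*I ≈ 4368.0*I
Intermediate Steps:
K(F, b) = -39 (K(F, b) = -3*13 = -39)
p(f, q) = -5 + q (p(f, q) = q - 5 = -5 + q)
g(m, C) = √(8 + m)
(K(-13, 14)*(-112))*g(B, p(5, 0)) = (-39*(-112))*√(8 - 9) = 4368*√(-1) = 4368*I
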